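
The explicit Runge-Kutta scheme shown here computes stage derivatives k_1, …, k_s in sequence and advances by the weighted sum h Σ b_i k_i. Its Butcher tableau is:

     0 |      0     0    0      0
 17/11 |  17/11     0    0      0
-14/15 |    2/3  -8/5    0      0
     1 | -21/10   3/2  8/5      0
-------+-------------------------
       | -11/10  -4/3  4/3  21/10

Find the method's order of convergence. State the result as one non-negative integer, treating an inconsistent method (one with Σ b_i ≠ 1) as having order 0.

1

b = (-11/10, -4/3, 4/3, 21/10)
c = (0, 17/11, -14/15, 1)
Ac = (0, 0, -136/55, 1361/1650)
Σ b_i: (-11/10)·1 + (-4/3)·1 + 4/3·1 + 21/10·1 = 1 ✓
b·c: (-4/3)·17/11 + 4/3·(-14/15) + 21/10·1 = -1193/990 ≠ 1/2 ⇒ order 1.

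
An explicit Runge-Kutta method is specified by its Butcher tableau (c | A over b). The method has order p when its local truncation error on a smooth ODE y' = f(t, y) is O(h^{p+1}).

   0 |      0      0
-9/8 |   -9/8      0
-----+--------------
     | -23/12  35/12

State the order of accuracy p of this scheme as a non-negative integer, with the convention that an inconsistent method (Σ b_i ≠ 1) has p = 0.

b = (-23/12, 35/12)
c = (0, -9/8)
Σ b_i: (-23/12)·1 + 35/12·1 = 1 ✓
b·c: 35/12·(-9/8) = -105/32 ≠ 1/2 ⇒ order 1.

1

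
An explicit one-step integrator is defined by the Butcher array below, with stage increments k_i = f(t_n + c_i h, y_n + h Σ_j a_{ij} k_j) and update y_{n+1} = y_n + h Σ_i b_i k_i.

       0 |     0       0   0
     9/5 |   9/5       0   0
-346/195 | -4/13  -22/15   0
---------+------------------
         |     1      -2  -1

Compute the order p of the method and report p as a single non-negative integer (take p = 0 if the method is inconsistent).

b = (1, -2, -1)
c = (0, 9/5, -346/195)
Ac = (0, 0, -66/25)
Σ b_i: 1·1 + (-2)·1 + (-1)·1 = -2 ≠ 1 ⇒ order 0.

0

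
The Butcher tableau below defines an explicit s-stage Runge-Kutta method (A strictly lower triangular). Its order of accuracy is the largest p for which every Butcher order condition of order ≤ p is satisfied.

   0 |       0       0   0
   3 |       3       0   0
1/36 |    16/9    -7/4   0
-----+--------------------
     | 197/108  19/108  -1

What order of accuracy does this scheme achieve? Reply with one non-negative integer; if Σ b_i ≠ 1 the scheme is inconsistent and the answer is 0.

b = (197/108, 19/108, -1)
c = (0, 3, 1/36)
Ac = (0, 0, -21/4)
Σ b_i: 197/108·1 + 19/108·1 + (-1)·1 = 1 ✓
b·c: 19/108·3 + (-1)·1/36 = 1/2 ✓
b·c²: 19/108·9 + (-1)·1/1296 = 2051/1296 ≠ 1/3 ⇒ order 2.
b·Ac: (-1)·(-21/4) = 21/4 ≠ 1/6

2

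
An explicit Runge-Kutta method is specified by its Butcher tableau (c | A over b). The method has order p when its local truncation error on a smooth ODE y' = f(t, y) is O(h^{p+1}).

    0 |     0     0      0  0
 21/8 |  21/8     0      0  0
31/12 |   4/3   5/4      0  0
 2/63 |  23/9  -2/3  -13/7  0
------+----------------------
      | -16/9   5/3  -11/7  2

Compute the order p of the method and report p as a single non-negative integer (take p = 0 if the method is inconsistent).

0

b = (-16/9, 5/3, -11/7, 2)
c = (0, 21/8, 31/12, 2/63)
Ac = (0, 0, 105/32, -275/42)
Σ b_i: (-16/9)·1 + 5/3·1 + (-11/7)·1 + 2·1 = 20/63 ≠ 1 ⇒ order 0.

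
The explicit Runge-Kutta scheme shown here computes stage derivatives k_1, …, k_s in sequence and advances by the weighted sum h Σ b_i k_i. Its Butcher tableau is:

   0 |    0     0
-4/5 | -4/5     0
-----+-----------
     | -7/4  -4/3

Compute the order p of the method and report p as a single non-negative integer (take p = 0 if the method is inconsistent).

b = (-7/4, -4/3)
c = (0, -4/5)
Σ b_i: (-7/4)·1 + (-4/3)·1 = -37/12 ≠ 1 ⇒ order 0.

0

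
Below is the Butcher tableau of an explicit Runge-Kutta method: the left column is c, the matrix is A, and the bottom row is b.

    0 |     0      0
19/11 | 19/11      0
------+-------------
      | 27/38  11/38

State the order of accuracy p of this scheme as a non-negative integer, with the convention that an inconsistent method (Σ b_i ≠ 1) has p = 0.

b = (27/38, 11/38)
c = (0, 19/11)
Σ b_i: 27/38·1 + 11/38·1 = 1 ✓
b·c: 11/38·19/11 = 1/2 ✓; 2 stages ⇒ order 2.

2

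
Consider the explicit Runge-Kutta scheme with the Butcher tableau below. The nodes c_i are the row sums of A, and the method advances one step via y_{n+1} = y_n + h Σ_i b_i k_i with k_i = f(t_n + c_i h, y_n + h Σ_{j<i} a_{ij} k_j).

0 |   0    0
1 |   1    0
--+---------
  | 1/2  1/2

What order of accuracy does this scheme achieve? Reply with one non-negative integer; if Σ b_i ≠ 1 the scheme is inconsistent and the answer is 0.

2

b = (1/2, 1/2)
c = (0, 1)
Σ b_i: 1/2·1 + 1/2·1 = 1 ✓
b·c: 1/2·1 = 1/2 ✓; 2 stages ⇒ order 2.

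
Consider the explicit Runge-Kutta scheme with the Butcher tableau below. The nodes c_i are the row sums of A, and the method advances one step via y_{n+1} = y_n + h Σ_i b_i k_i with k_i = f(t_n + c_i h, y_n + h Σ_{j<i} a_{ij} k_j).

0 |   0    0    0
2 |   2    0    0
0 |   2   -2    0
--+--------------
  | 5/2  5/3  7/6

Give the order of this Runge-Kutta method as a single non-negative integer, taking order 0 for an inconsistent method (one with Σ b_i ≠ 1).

0

b = (5/2, 5/3, 7/6)
c = (0, 2, 0)
Ac = (0, 0, -4)
Σ b_i: 5/2·1 + 5/3·1 + 7/6·1 = 16/3 ≠ 1 ⇒ order 0.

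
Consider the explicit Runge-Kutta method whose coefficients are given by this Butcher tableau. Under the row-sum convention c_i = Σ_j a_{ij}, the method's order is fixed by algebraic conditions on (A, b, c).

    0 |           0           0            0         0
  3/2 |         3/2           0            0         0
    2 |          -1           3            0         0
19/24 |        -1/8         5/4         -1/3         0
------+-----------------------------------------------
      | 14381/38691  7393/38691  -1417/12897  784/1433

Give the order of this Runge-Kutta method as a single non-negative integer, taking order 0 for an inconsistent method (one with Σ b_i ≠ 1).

b = (14381/38691, 7393/38691, -1417/12897, 784/1433)
c = (0, 3/2, 2, 19/24)
Ac = (0, 0, 9/2, 29/24)
Σ b_i: 14381/38691·1 + 7393/38691·1 + (-1417/12897)·1 + 784/1433·1 = 1 ✓
b·c: 7393/38691·3/2 + (-1417/12897)·2 + 784/1433·19/24 = 1/2 ✓
b·c²: 7393/38691·9/4 + (-1417/12897)·4 + 784/1433·361/576 = 1/3 ✓
b·Ac: (-1417/12897)·9/2 + 784/1433·29/24 = 1/6 ✓
b·c³: 7393/38691·27/8 + (-1417/12897)·8 + 784/1433·6859/13824 = 46279/1238112 ≠ 1/4 ⇒ order 3.
b·(c∘Ac): (-1417/12897)·9 + 784/1433·551/576 = -24013/51588 ≠ 1/8
b·Ac²: (-1417/12897)·27/4 + 784/1433·71/48 = 1163/17196 ≠ 1/12
b·A²c: 784/1433·(-3/2) = -1176/1433 ≠ 1/24

3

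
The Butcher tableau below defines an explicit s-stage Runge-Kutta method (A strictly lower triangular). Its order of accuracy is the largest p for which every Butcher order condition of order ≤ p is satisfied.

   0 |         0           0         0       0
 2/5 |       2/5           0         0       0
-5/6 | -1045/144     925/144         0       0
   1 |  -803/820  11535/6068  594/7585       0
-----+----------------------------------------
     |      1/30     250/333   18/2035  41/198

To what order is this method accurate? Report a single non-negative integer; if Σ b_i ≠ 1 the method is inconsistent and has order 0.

4

b = (1/30, 250/333, 18/2035, 41/198)
c = (0, 2/5, -5/6, 1)
Ac = (0, 0, 185/72, 57/82)
Σ b_i: 1/30·1 + 250/333·1 + 18/2035·1 + 41/198·1 = 1 ✓
b·c: 250/333·2/5 + 18/2035·(-5/6) + 41/198·1 = 1/2 ✓
b·c²: 250/333·4/25 + 18/2035·25/36 + 41/198·1 = 1/3 ✓
b·Ac: 18/2035·185/72 + 41/198·57/82 = 1/6 ✓
b·c³: 250/333·8/125 + 18/2035·(-125/216) + 41/198·1 = 1/4 ✓
b·(c∘Ac): 18/2035·(-925/432) + 41/198·57/82 = 1/8 ✓
b·Ac²: 18/2035·37/36 + 41/198·147/410 = 1/12 ✓
b·A²c: 41/198·33/164 = 1/24 ✓; 4 stages ⇒ order 4.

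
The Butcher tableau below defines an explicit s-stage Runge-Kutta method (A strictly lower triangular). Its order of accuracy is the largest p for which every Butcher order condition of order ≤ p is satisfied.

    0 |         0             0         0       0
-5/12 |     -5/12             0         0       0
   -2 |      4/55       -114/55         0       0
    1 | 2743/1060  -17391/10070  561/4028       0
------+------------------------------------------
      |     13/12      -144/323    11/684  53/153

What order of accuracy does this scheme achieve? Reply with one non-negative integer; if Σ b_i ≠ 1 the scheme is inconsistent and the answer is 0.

b = (13/12, -144/323, 11/684, 53/153)
c = (0, -5/12, -2, 1)
Ac = (0, 0, 19/22, 187/424)
Σ b_i: 13/12·1 + (-144/323)·1 + 11/684·1 + 53/153·1 = 1 ✓
b·c: (-144/323)·(-5/12) + 11/684·(-2) + 53/153·1 = 1/2 ✓
b·c²: (-144/323)·25/144 + 11/684·4 + 53/153·1 = 1/3 ✓
b·Ac: 11/684·19/22 + 53/153·187/424 = 1/6 ✓
b·c³: (-144/323)·(-125/1728) + 11/684·(-8) + 53/153·1 = 1/4 ✓
b·(c∘Ac): 11/684·(-19/11) + 53/153·187/424 = 1/8 ✓
b·Ac²: 11/684·(-95/264) + 53/153·1309/5088 = 1/12 ✓
b·A²c: 53/153·51/424 = 1/24 ✓; 4 stages ⇒ order 4.

4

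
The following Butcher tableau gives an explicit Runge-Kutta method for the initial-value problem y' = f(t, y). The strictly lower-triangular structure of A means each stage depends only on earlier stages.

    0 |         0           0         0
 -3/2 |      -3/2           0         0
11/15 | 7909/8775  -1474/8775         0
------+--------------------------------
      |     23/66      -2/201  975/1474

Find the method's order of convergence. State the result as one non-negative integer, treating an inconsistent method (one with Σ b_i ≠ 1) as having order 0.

3

b = (23/66, -2/201, 975/1474)
c = (0, -3/2, 11/15)
Ac = (0, 0, 737/2925)
Σ b_i: 23/66·1 + (-2/201)·1 + 975/1474·1 = 1 ✓
b·c: (-2/201)·(-3/2) + 975/1474·11/15 = 1/2 ✓
b·c²: (-2/201)·9/4 + 975/1474·121/225 = 1/3 ✓
b·Ac: 975/1474·737/2925 = 1/6 ✓; 3 stages ⇒ order 3.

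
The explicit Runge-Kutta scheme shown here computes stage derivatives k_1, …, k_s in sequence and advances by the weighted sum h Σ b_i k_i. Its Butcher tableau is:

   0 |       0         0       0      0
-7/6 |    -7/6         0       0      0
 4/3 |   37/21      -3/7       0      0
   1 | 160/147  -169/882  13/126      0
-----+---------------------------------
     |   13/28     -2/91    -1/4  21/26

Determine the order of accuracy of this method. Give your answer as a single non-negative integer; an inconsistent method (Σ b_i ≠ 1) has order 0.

b = (13/28, -2/91, -1/4, 21/26)
c = (0, -7/6, 4/3, 1)
Ac = (0, 0, 1/2, 13/36)
Σ b_i: 13/28·1 + (-2/91)·1 + (-1/4)·1 + 21/26·1 = 1 ✓
b·c: (-2/91)·(-7/6) + (-1/4)·4/3 + 21/26·1 = 1/2 ✓
b·c²: (-2/91)·49/36 + (-1/4)·16/9 + 21/26·1 = 1/3 ✓
b·Ac: (-1/4)·1/2 + 21/26·13/36 = 1/6 ✓
b·c³: (-2/91)·(-343/216) + (-1/4)·64/27 + 21/26·1 = 1/4 ✓
b·(c∘Ac): (-1/4)·2/3 + 21/26·13/36 = 1/8 ✓
b·Ac²: (-1/4)·(-7/12) + 21/26·(-13/168) = 1/12 ✓
b·A²c: 21/26·13/252 = 1/24 ✓; 4 stages ⇒ order 4.

4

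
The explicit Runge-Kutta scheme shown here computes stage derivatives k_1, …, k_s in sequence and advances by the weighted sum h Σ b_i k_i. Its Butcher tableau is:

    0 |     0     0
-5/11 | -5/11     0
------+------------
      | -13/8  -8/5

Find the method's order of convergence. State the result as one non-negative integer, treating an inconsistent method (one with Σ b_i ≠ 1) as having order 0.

b = (-13/8, -8/5)
c = (0, -5/11)
Σ b_i: (-13/8)·1 + (-8/5)·1 = -129/40 ≠ 1 ⇒ order 0.

0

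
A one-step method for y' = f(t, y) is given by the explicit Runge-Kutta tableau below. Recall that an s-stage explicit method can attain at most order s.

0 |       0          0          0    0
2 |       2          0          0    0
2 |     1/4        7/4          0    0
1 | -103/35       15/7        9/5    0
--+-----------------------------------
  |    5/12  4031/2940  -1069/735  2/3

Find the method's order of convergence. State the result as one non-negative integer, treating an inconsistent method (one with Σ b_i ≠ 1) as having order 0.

3

b = (5/12, 4031/2940, -1069/735, 2/3)
c = (0, 2, 2, 1)
Ac = (0, 0, 7/2, 276/35)
Σ b_i: 5/12·1 + 4031/2940·1 + (-1069/735)·1 + 2/3·1 = 1 ✓
b·c: 4031/2940·2 + (-1069/735)·2 + 2/3·1 = 1/2 ✓
b·c²: 4031/2940·4 + (-1069/735)·4 + 2/3·1 = 1/3 ✓
b·Ac: (-1069/735)·7/2 + 2/3·276/35 = 1/6 ✓
b·c³: 4031/2940·8 + (-1069/735)·8 + 2/3·1 = 0 ≠ 1/4 ⇒ order 3.
b·(c∘Ac): (-1069/735)·7 + 2/3·276/35 = -517/105 ≠ 1/8
b·Ac²: (-1069/735)·7 + 2/3·552/35 = 1/3 ≠ 1/12
b·A²c: 2/3·63/10 = 21/5 ≠ 1/24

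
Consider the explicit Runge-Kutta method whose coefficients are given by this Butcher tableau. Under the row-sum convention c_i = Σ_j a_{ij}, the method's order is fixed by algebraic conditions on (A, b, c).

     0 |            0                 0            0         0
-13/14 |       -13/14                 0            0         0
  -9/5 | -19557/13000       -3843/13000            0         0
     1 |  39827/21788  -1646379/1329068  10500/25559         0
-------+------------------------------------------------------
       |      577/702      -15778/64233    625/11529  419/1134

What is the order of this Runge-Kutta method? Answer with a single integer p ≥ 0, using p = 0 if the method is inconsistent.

4

b = (577/702, -15778/64233, 625/11529, 419/1134)
c = (0, -13/14, -9/5, 1)
Ac = (0, 0, 549/2000, 1377/3352)
Σ b_i: 577/702·1 + (-15778/64233)·1 + 625/11529·1 + 419/1134·1 = 1 ✓
b·c: (-15778/64233)·(-13/14) + 625/11529·(-9/5) + 419/1134·1 = 1/2 ✓
b·c²: (-15778/64233)·169/196 + 625/11529·81/25 + 419/1134·1 = 1/3 ✓
b·Ac: 625/11529·549/2000 + 419/1134·1377/3352 = 1/6 ✓
b·c³: (-15778/64233)·(-2197/2744) + 625/11529·(-729/125) + 419/1134·1 = 1/4 ✓
b·(c∘Ac): 625/11529·(-4941/10000) + 419/1134·1377/3352 = 1/8 ✓
b·Ac²: 625/11529·(-7137/28000) + 419/1134·12339/46928 = 1/12 ✓
b·A²c: 419/1134·189/1676 = 1/24 ✓; 4 stages ⇒ order 4.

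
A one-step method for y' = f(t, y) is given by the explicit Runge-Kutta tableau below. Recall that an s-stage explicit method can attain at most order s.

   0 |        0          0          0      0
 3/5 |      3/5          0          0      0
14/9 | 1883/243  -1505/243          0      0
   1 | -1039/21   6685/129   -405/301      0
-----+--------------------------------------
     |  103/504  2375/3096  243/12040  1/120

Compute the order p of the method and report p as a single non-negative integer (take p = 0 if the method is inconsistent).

4

b = (103/504, 2375/3096, 243/12040, 1/120)
c = (0, 3/5, 14/9, 1)
Ac = (0, 0, -301/81, 29)
Σ b_i: 103/504·1 + 2375/3096·1 + 243/12040·1 + 1/120·1 = 1 ✓
b·c: 2375/3096·3/5 + 243/12040·14/9 + 1/120·1 = 1/2 ✓
b·c²: 2375/3096·9/25 + 243/12040·196/81 + 1/120·1 = 1/3 ✓
b·Ac: 243/12040·(-301/81) + 1/120·29 = 1/6 ✓
b·c³: 2375/3096·27/125 + 243/12040·2744/729 + 1/120·1 = 1/4 ✓
b·(c∘Ac): 243/12040·(-4214/729) + 1/120·29 = 1/8 ✓
b·Ac²: 243/12040·(-301/135) + 1/120·77/5 = 1/12 ✓
b·A²c: 1/120·5 = 1/24 ✓; 4 stages ⇒ order 4.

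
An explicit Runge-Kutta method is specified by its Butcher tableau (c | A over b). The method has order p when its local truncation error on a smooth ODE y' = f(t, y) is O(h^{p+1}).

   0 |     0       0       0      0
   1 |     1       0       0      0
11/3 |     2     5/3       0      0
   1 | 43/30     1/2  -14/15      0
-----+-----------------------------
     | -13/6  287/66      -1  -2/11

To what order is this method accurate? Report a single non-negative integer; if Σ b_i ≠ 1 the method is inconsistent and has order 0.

b = (-13/6, 287/66, -1, -2/11)
c = (0, 1, 11/3, 1)
Ac = (0, 0, 5/3, -263/90)
Σ b_i: (-13/6)·1 + 287/66·1 + (-1)·1 + (-2/11)·1 = 1 ✓
b·c: 287/66·1 + (-1)·11/3 + (-2/11)·1 = 1/2 ✓
b·c²: 287/66·1 + (-1)·121/9 + (-2/11)·1 = -167/18 ≠ 1/3 ⇒ order 2.
b·Ac: (-1)·5/3 + (-2/11)·(-263/90) = -562/495 ≠ 1/6

2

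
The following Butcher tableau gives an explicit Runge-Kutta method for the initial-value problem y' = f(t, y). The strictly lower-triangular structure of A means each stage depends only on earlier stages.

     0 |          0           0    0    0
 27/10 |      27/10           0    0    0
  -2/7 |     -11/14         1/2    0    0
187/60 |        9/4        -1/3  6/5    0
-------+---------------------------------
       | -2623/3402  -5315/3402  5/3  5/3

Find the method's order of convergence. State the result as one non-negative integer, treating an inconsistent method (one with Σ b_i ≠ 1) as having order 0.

2

b = (-2623/3402, -5315/3402, 5/3, 5/3)
c = (0, 27/10, -2/7, 187/60)
Ac = (0, 0, 27/20, -87/70)
Σ b_i: (-2623/3402)·1 + (-5315/3402)·1 + 5/3·1 + 5/3·1 = 1 ✓
b·c: (-5315/3402)·27/10 + 5/3·(-2/7) + 5/3·187/60 = 1/2 ✓
b·c²: (-5315/3402)·729/100 + 5/3·4/49 + 5/3·34969/3600 = 522439/105840 ≠ 1/3 ⇒ order 2.
b·Ac: 5/3·27/20 + 5/3·(-87/70) = 5/28 ≠ 1/6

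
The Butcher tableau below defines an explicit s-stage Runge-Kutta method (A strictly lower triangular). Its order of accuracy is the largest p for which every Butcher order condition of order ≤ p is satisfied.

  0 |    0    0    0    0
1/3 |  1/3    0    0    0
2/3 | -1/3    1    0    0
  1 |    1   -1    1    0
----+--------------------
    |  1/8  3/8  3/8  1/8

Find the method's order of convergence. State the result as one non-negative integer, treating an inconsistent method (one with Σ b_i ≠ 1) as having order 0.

4

b = (1/8, 3/8, 3/8, 1/8)
c = (0, 1/3, 2/3, 1)
Ac = (0, 0, 1/3, 1/3)
Σ b_i: 1/8·1 + 3/8·1 + 3/8·1 + 1/8·1 = 1 ✓
b·c: 3/8·1/3 + 3/8·2/3 + 1/8·1 = 1/2 ✓
b·c²: 3/8·1/9 + 3/8·4/9 + 1/8·1 = 1/3 ✓
b·Ac: 3/8·1/3 + 1/8·1/3 = 1/6 ✓
b·c³: 3/8·1/27 + 3/8·8/27 + 1/8·1 = 1/4 ✓
b·(c∘Ac): 3/8·2/9 + 1/8·1/3 = 1/8 ✓
b·Ac²: 3/8·1/9 + 1/8·1/3 = 1/12 ✓
b·A²c: 1/8·1/3 = 1/24 ✓; 4 stages ⇒ order 4.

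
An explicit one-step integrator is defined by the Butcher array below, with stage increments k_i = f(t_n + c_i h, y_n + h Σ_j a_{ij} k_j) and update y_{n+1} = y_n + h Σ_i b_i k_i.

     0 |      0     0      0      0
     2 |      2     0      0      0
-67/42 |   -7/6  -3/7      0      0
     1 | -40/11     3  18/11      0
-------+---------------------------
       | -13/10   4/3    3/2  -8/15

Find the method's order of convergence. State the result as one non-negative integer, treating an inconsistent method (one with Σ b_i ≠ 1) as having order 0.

b = (-13/10, 4/3, 3/2, -8/15)
c = (0, 2, -67/42, 1)
Ac = (0, 0, -6/7, 261/77)
Σ b_i: (-13/10)·1 + 4/3·1 + 3/2·1 + (-8/15)·1 = 1 ✓
b·c: 4/3·2 + 3/2·(-67/42) + (-8/15)·1 = -109/420 ≠ 1/2 ⇒ order 1.

1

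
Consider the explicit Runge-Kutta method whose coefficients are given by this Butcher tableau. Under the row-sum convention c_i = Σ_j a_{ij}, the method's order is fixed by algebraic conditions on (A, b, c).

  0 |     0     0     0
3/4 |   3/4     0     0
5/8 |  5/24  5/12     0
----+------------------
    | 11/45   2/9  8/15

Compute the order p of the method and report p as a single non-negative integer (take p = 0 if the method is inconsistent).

3

b = (11/45, 2/9, 8/15)
c = (0, 3/4, 5/8)
Ac = (0, 0, 5/16)
Σ b_i: 11/45·1 + 2/9·1 + 8/15·1 = 1 ✓
b·c: 2/9·3/4 + 8/15·5/8 = 1/2 ✓
b·c²: 2/9·9/16 + 8/15·25/64 = 1/3 ✓
b·Ac: 8/15·5/16 = 1/6 ✓; 3 stages ⇒ order 3.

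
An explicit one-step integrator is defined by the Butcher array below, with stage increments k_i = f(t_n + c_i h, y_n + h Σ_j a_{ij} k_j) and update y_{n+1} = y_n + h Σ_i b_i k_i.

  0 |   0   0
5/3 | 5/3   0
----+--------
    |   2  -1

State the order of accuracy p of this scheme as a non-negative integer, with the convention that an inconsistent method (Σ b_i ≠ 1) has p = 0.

1

b = (2, -1)
c = (0, 5/3)
Σ b_i: 2·1 + (-1)·1 = 1 ✓
b·c: (-1)·5/3 = -5/3 ≠ 1/2 ⇒ order 1.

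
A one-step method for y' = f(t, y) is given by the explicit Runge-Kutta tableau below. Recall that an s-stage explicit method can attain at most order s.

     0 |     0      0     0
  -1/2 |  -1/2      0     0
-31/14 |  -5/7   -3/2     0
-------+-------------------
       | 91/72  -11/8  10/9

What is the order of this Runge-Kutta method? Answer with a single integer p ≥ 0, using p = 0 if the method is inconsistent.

1

b = (91/72, -11/8, 10/9)
c = (0, -1/2, -31/14)
Ac = (0, 0, 3/4)
Σ b_i: 91/72·1 + (-11/8)·1 + 10/9·1 = 1 ✓
b·c: (-11/8)·(-1/2) + 10/9·(-31/14) = -1787/1008 ≠ 1/2 ⇒ order 1.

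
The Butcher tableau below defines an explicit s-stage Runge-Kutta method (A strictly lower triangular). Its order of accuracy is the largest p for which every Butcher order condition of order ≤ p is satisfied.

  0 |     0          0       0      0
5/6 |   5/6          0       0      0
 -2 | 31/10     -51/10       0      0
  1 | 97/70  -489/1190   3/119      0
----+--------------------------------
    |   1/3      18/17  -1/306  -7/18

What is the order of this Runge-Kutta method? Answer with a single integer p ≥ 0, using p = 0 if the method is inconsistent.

4

b = (1/3, 18/17, -1/306, -7/18)
c = (0, 5/6, -2, 1)
Ac = (0, 0, -17/4, -11/28)
Σ b_i: 1/3·1 + 18/17·1 + (-1/306)·1 + (-7/18)·1 = 1 ✓
b·c: 18/17·5/6 + (-1/306)·(-2) + (-7/18)·1 = 1/2 ✓
b·c²: 18/17·25/36 + (-1/306)·4 + (-7/18)·1 = 1/3 ✓
b·Ac: (-1/306)·(-17/4) + (-7/18)·(-11/28) = 1/6 ✓
b·c³: 18/17·125/216 + (-1/306)·(-8) + (-7/18)·1 = 1/4 ✓
b·(c∘Ac): (-1/306)·17/2 + (-7/18)·(-11/28) = 1/8 ✓
b·Ac²: (-1/306)·(-85/24) + (-7/18)·(-31/168) = 1/12 ✓
b·A²c: (-7/18)·(-3/28) = 1/24 ✓; 4 stages ⇒ order 4.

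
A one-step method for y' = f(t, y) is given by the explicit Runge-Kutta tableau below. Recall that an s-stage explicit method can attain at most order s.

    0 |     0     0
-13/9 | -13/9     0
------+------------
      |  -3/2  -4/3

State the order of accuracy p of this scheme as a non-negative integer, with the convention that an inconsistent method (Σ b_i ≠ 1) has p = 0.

0

b = (-3/2, -4/3)
c = (0, -13/9)
Σ b_i: (-3/2)·1 + (-4/3)·1 = -17/6 ≠ 1 ⇒ order 0.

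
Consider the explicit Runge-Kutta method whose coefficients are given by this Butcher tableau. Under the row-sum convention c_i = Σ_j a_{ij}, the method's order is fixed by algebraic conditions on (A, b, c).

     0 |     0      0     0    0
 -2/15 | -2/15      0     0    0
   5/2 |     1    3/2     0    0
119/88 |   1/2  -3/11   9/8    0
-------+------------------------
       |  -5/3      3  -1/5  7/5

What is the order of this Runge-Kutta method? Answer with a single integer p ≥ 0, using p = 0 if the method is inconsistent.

b = (-5/3, 3, -1/5, 7/5)
c = (0, -2/15, 5/2, 119/88)
Ac = (0, 0, -1/5, 2507/880)
Σ b_i: (-5/3)·1 + 3·1 + (-1/5)·1 + 7/5·1 = 38/15 ≠ 1 ⇒ order 0.

0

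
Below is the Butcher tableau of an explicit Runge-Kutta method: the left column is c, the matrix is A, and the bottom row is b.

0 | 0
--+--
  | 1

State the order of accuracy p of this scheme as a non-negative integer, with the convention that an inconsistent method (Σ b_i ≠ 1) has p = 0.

1

b = (1)
c = (0)
Σ b_i: 1·1 = 1 ✓; 1 stage ⇒ order 1.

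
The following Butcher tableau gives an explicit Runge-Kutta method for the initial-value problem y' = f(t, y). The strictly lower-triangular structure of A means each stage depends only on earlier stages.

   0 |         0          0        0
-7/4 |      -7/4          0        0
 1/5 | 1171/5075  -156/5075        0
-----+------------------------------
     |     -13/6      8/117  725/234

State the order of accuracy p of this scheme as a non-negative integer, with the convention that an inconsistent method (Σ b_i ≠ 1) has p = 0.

3

b = (-13/6, 8/117, 725/234)
c = (0, -7/4, 1/5)
Ac = (0, 0, 39/725)
Σ b_i: (-13/6)·1 + 8/117·1 + 725/234·1 = 1 ✓
b·c: 8/117·(-7/4) + 725/234·1/5 = 1/2 ✓
b·c²: 8/117·49/16 + 725/234·1/25 = 1/3 ✓
b·Ac: 725/234·39/725 = 1/6 ✓; 3 stages ⇒ order 3.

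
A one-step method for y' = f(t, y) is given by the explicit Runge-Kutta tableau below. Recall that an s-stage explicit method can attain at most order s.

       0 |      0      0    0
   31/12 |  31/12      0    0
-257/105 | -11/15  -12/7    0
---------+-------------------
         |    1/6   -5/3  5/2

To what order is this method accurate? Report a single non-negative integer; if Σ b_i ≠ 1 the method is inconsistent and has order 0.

b = (1/6, -5/3, 5/2)
c = (0, 31/12, -257/105)
Ac = (0, 0, -31/7)
Σ b_i: 1/6·1 + (-5/3)·1 + 5/2·1 = 1 ✓
b·c: (-5/3)·31/12 + 5/2·(-257/105) = -2627/252 ≠ 1/2 ⇒ order 1.

1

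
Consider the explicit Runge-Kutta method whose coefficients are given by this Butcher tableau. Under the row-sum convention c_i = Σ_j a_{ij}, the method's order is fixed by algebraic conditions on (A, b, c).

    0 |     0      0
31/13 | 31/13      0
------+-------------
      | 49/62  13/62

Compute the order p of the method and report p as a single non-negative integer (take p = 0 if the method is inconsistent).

2

b = (49/62, 13/62)
c = (0, 31/13)
Σ b_i: 49/62·1 + 13/62·1 = 1 ✓
b·c: 13/62·31/13 = 1/2 ✓; 2 stages ⇒ order 2.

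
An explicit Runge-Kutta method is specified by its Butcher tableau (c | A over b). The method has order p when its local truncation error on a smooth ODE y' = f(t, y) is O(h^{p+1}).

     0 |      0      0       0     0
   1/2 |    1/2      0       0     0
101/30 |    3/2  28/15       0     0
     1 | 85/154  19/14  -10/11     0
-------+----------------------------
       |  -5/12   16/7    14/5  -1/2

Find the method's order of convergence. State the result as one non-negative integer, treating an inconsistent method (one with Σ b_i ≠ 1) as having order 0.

b = (-5/12, 16/7, 14/5, -1/2)
c = (0, 1/2, 101/30, 1)
Ac = (0, 0, 14/15, -2201/924)
Σ b_i: (-5/12)·1 + 16/7·1 + 14/5·1 + (-1/2)·1 = 1751/420 ≠ 1 ⇒ order 0.

0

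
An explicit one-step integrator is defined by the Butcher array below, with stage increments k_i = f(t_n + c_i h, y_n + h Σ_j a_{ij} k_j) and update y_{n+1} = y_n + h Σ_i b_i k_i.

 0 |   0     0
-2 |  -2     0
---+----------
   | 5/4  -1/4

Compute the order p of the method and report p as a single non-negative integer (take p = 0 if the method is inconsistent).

b = (5/4, -1/4)
c = (0, -2)
Σ b_i: 5/4·1 + (-1/4)·1 = 1 ✓
b·c: (-1/4)·(-2) = 1/2 ✓; 2 stages ⇒ order 2.

2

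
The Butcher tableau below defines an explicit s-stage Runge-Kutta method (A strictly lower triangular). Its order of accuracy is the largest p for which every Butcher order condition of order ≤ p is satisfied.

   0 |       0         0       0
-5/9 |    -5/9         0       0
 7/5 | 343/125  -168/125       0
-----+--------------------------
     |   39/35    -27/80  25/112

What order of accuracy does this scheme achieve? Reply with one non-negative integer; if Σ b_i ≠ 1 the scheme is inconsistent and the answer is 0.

b = (39/35, -27/80, 25/112)
c = (0, -5/9, 7/5)
Ac = (0, 0, 56/75)
Σ b_i: 39/35·1 + (-27/80)·1 + 25/112·1 = 1 ✓
b·c: (-27/80)·(-5/9) + 25/112·7/5 = 1/2 ✓
b·c²: (-27/80)·25/81 + 25/112·49/25 = 1/3 ✓
b·Ac: 25/112·56/75 = 1/6 ✓; 3 stages ⇒ order 3.

3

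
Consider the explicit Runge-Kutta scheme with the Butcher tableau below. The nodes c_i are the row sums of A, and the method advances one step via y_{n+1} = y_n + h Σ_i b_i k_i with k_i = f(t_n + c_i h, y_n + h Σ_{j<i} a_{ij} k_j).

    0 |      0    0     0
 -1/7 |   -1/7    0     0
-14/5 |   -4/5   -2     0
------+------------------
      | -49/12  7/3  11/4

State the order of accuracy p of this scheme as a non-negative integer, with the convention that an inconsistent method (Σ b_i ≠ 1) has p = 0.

1

b = (-49/12, 7/3, 11/4)
c = (0, -1/7, -14/5)
Ac = (0, 0, 2/7)
Σ b_i: (-49/12)·1 + 7/3·1 + 11/4·1 = 1 ✓
b·c: 7/3·(-1/7) + 11/4·(-14/5) = -241/30 ≠ 1/2 ⇒ order 1.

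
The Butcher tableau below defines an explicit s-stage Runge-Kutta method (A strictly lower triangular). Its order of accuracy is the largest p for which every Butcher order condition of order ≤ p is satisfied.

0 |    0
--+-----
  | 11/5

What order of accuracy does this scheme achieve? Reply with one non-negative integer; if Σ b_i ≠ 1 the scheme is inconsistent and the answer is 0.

0

b = (11/5)
c = (0)
Σ b_i: 11/5·1 = 11/5 ≠ 1 ⇒ order 0.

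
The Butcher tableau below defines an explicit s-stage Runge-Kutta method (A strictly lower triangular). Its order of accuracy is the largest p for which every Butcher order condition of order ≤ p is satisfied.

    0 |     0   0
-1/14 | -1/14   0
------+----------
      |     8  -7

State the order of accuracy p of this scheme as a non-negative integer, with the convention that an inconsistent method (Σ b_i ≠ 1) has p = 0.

b = (8, -7)
c = (0, -1/14)
Σ b_i: 8·1 + (-7)·1 = 1 ✓
b·c: (-7)·(-1/14) = 1/2 ✓; 2 stages ⇒ order 2.

2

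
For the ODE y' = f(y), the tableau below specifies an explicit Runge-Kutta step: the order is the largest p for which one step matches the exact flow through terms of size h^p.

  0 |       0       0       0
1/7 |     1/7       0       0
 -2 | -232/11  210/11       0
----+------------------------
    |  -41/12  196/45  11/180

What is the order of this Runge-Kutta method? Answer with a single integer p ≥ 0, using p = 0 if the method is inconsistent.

3

b = (-41/12, 196/45, 11/180)
c = (0, 1/7, -2)
Ac = (0, 0, 30/11)
Σ b_i: (-41/12)·1 + 196/45·1 + 11/180·1 = 1 ✓
b·c: 196/45·1/7 + 11/180·(-2) = 1/2 ✓
b·c²: 196/45·1/49 + 11/180·4 = 1/3 ✓
b·Ac: 11/180·30/11 = 1/6 ✓; 3 stages ⇒ order 3.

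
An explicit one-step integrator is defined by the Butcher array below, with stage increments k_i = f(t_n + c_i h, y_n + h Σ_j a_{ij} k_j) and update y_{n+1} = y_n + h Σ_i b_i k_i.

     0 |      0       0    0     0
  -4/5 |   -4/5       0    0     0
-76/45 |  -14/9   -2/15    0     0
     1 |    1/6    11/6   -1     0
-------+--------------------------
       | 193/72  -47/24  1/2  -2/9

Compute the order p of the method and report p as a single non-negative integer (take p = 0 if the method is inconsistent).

2

b = (193/72, -47/24, 1/2, -2/9)
c = (0, -4/5, -76/45, 1)
Ac = (0, 0, 8/75, 2/9)
Σ b_i: 193/72·1 + (-47/24)·1 + 1/2·1 + (-2/9)·1 = 1 ✓
b·c: (-47/24)·(-4/5) + 1/2·(-76/45) + (-2/9)·1 = 1/2 ✓
b·c²: (-47/24)·16/25 + 1/2·5776/2025 + (-2/9)·1 = -4/81 ≠ 1/3 ⇒ order 2.
b·Ac: 1/2·8/75 + (-2/9)·2/9 = 8/2025 ≠ 1/6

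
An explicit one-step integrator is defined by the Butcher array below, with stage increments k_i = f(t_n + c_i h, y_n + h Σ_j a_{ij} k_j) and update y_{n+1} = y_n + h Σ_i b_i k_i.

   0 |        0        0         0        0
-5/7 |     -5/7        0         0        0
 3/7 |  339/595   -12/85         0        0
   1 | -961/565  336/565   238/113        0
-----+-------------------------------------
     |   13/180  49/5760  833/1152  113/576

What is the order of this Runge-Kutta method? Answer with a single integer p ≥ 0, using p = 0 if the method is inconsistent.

b = (13/180, 49/5760, 833/1152, 113/576)
c = (0, -5/7, 3/7, 1)
Ac = (0, 0, 12/119, 54/113)
Σ b_i: 13/180·1 + 49/5760·1 + 833/1152·1 + 113/576·1 = 1 ✓
b·c: 49/5760·(-5/7) + 833/1152·3/7 + 113/576·1 = 1/2 ✓
b·c²: 49/5760·25/49 + 833/1152·9/49 + 113/576·1 = 1/3 ✓
b·Ac: 833/1152·12/119 + 113/576·54/113 = 1/6 ✓
b·c³: 49/5760·(-125/343) + 833/1152·27/343 + 113/576·1 = 1/4 ✓
b·(c∘Ac): 833/1152·36/833 + 113/576·54/113 = 1/8 ✓
b·Ac²: 833/1152·(-60/833) + 113/576·78/113 = 1/12 ✓
b·A²c: 113/576·24/113 = 1/24 ✓; 4 stages ⇒ order 4.

4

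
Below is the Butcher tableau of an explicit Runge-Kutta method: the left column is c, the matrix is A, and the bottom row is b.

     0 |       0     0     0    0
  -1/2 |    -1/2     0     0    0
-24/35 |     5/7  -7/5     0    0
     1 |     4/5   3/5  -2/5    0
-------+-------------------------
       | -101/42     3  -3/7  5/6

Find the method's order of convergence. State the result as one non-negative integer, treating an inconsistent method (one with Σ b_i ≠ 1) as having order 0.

b = (-101/42, 3, -3/7, 5/6)
c = (0, -1/2, -24/35, 1)
Ac = (0, 0, 7/10, -9/350)
Σ b_i: (-101/42)·1 + 3·1 + (-3/7)·1 + 5/6·1 = 1 ✓
b·c: 3·(-1/2) + (-3/7)·(-24/35) + 5/6·1 = -274/735 ≠ 1/2 ⇒ order 1.

1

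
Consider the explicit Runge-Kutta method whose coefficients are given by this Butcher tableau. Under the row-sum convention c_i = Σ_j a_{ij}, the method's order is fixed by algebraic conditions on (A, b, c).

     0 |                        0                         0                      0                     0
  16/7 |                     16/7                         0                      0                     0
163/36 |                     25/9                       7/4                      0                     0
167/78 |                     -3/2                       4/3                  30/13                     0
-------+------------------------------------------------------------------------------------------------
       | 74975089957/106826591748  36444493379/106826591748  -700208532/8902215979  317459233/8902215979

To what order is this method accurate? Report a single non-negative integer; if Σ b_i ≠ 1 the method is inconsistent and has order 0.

b = (74975089957/106826591748, 36444493379/106826591748, -700208532/8902215979, 317459233/8902215979)
c = (0, 16/7, 163/36, 167/78)
Ac = (0, 0, 4, 7369/546)
Σ b_i: 74975089957/106826591748·1 + 36444493379/106826591748·1 + (-700208532/8902215979)·1 + 317459233/8902215979·1 = 1 ✓
b·c: 36444493379/106826591748·16/7 + (-700208532/8902215979)·163/36 + 317459233/8902215979·167/78 = 1/2 ✓
b·c²: 36444493379/106826591748·256/49 + (-700208532/8902215979)·26569/1296 + 317459233/8902215979·27889/6084 = 1/3 ✓
b·Ac: (-700208532/8902215979)·4 + 317459233/8902215979·7369/546 = 1/6 ✓
b·c³: 36444493379/106826591748·4096/343 + (-700208532/8902215979)·4330747/46656 + 317459233/8902215979·4657463/474552 = -3020614761793663/1049891743699344 ≠ 1/4 ⇒ order 3.
b·(c∘Ac): (-700208532/8902215979)·163/9 + 317459233/8902215979·1230623/42588 = -126297050191/320479775244 ≠ 1/8
b·Ac²: (-700208532/8902215979)·64/7 + 317459233/8902215979·7467869/137592 = 16372448735879/13460150560248 ≠ 1/12
b·A²c: 317459233/8902215979·120/13 = 2930392920/8902215979 ≠ 1/24

3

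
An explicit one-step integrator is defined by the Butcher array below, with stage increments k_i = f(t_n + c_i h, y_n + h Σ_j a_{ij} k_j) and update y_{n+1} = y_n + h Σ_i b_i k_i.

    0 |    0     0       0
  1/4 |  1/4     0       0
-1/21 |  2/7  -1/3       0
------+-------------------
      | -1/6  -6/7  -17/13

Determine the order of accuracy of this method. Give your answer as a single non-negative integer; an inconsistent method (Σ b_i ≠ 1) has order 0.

0

b = (-1/6, -6/7, -17/13)
c = (0, 1/4, -1/21)
Ac = (0, 0, -1/12)
Σ b_i: (-1/6)·1 + (-6/7)·1 + (-17/13)·1 = -1273/546 ≠ 1 ⇒ order 0.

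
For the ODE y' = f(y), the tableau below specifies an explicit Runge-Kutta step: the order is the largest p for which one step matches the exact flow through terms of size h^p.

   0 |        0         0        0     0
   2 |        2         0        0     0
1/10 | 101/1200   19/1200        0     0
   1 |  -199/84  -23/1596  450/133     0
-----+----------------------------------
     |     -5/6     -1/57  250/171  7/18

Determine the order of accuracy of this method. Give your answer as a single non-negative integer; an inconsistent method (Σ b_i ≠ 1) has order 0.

4

b = (-5/6, -1/57, 250/171, 7/18)
c = (0, 2, 1/10, 1)
Ac = (0, 0, 19/600, 13/42)
Σ b_i: (-5/6)·1 + (-1/57)·1 + 250/171·1 + 7/18·1 = 1 ✓
b·c: (-1/57)·2 + 250/171·1/10 + 7/18·1 = 1/2 ✓
b·c²: (-1/57)·4 + 250/171·1/100 + 7/18·1 = 1/3 ✓
b·Ac: 250/171·19/600 + 7/18·13/42 = 1/6 ✓
b·c³: (-1/57)·8 + 250/171·1/1000 + 7/18·1 = 1/4 ✓
b·(c∘Ac): 250/171·19/6000 + 7/18·13/42 = 1/8 ✓
b·Ac²: 250/171·19/300 + 7/18·(-1/42) = 1/12 ✓
b·A²c: 7/18·3/28 = 1/24 ✓; 4 stages ⇒ order 4.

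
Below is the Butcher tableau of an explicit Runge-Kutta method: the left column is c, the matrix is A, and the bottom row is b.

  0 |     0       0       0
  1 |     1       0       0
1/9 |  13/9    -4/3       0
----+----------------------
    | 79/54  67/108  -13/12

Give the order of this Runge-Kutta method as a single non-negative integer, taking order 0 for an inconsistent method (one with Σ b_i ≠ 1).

2

b = (79/54, 67/108, -13/12)
c = (0, 1, 1/9)
Ac = (0, 0, -4/3)
Σ b_i: 79/54·1 + 67/108·1 + (-13/12)·1 = 1 ✓
b·c: 67/108·1 + (-13/12)·1/9 = 1/2 ✓
b·c²: 67/108·1 + (-13/12)·1/81 = 295/486 ≠ 1/3 ⇒ order 2.
b·Ac: (-13/12)·(-4/3) = 13/9 ≠ 1/6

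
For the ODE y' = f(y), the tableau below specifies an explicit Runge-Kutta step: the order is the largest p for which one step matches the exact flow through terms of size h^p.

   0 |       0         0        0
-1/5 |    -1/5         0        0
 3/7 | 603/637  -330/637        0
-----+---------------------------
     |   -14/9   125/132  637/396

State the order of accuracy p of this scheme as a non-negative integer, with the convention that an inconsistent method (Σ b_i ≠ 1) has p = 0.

3

b = (-14/9, 125/132, 637/396)
c = (0, -1/5, 3/7)
Ac = (0, 0, 66/637)
Σ b_i: (-14/9)·1 + 125/132·1 + 637/396·1 = 1 ✓
b·c: 125/132·(-1/5) + 637/396·3/7 = 1/2 ✓
b·c²: 125/132·1/25 + 637/396·9/49 = 1/3 ✓
b·Ac: 637/396·66/637 = 1/6 ✓; 3 stages ⇒ order 3.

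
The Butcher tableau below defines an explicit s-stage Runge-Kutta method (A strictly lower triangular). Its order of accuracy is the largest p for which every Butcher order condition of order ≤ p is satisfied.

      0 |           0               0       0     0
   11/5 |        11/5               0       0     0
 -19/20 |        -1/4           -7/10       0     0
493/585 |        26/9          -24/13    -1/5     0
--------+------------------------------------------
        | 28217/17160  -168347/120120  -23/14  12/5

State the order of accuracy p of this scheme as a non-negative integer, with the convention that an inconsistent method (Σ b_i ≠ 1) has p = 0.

b = (28217/17160, -168347/120120, -23/14, 12/5)
c = (0, 11/5, -19/20, 493/585)
Ac = (0, 0, -77/50, -5033/1300)
Σ b_i: 28217/17160·1 + (-168347/120120)·1 + (-23/14)·1 + 12/5·1 = 1 ✓
b·c: (-168347/120120)·11/5 + (-23/14)·(-19/20) + 12/5·493/585 = 1/2 ✓
b·c²: (-168347/120120)·121/25 + (-23/14)·361/400 + 12/5·243049/342225 = -119758771/18252000 ≠ 1/3 ⇒ order 2.
b·Ac: (-23/14)·(-77/50) + 12/5·(-5033/1300) = -43951/6500 ≠ 1/6

2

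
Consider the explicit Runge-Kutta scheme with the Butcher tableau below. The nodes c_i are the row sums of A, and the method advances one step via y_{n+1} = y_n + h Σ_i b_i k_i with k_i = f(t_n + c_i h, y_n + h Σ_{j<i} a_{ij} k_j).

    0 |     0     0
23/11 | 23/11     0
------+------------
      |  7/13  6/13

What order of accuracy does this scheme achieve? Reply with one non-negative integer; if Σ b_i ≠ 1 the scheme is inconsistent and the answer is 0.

1

b = (7/13, 6/13)
c = (0, 23/11)
Σ b_i: 7/13·1 + 6/13·1 = 1 ✓
b·c: 6/13·23/11 = 138/143 ≠ 1/2 ⇒ order 1.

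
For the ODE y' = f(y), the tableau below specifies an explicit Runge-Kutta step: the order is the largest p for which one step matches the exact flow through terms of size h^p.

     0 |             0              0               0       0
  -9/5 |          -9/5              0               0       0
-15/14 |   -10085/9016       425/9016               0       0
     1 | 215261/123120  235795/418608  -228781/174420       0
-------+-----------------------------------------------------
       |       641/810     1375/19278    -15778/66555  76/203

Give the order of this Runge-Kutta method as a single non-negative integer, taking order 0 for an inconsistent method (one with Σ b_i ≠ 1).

b = (641/810, 1375/19278, -15778/66555, 76/203)
c = (0, -9/5, -15/14, 1)
Ac = (0, 0, -765/9016, 119/304)
Σ b_i: 641/810·1 + 1375/19278·1 + (-15778/66555)·1 + 76/203·1 = 1 ✓
b·c: 1375/19278·(-9/5) + (-15778/66555)·(-15/14) + 76/203·1 = 1/2 ✓
b·c²: 1375/19278·81/25 + (-15778/66555)·225/196 + 76/203·1 = 1/3 ✓
b·Ac: (-15778/66555)·(-765/9016) + 76/203·119/304 = 1/6 ✓
b·c³: 1375/19278·(-729/125) + (-15778/66555)·(-3375/2744) + 76/203·1 = 1/4 ✓
b·(c∘Ac): (-15778/66555)·11475/126224 + 76/203·119/304 = 1/8 ✓
b·Ac²: (-15778/66555)·1377/9016 + 76/203·91/285 = 1/12 ✓
b·A²c: 76/203·203/1824 = 1/24 ✓; 4 stages ⇒ order 4.

4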